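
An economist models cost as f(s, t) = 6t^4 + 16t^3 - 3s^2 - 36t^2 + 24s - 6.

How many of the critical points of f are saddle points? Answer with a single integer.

f separates as a function of s plus a function of t, so ∇f=0 decouples.
∂f/∂s = -6(s - 4) = 0 at s ∈ {4}; ∂f/∂t = 24t(t - 1)(t + 3) = 0 at t ∈ {-3, 0, 1}.
The Hessian is diagonal: diag(f_ss, f_tt). Second derivatives: f_ss(4)=-6; f_tt(-3)=288, f_tt(0)=-72, f_tt(1)=96.
Saddle points occur where the two diagonal entries have opposite signs: (4, -3), (4, 1). Count: 2.

2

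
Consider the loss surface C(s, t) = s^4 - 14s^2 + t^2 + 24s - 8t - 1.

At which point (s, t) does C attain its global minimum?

C(s,t) separates as P(s) + Q(t) − 1, so its minimum is min P + min Q − 1.
P'(s) = 4(s - 2)(s - 1)(s + 3) vanishes at s ∈ {-3, 1, 2}; Q'(t) = 2(t - 4) vanishes at t ∈ {4}.
Local minima of P (where P''>0): P(-3)=-117, P(2)=8. Local minima of Q: Q(4)=-16.
So the global minimum of C is P(-3) + Q(4) − 1 = -117 − 16 − 1 = -134, attained at (-3, 4).

(-3, 4)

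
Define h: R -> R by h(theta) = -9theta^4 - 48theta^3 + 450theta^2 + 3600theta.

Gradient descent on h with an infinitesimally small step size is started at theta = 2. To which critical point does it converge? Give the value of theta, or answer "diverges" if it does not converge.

-4

h'(theta) = -36(theta - 5)(theta + 4)(theta + 5), so h'(2) = 4536.
Gradient descent moves in the -h' direction, i.e. theta is decreasing.
The nearest critical point in that direction is theta = -4, where h'' = 324 > 0 (a local minimum). The iterate converges there.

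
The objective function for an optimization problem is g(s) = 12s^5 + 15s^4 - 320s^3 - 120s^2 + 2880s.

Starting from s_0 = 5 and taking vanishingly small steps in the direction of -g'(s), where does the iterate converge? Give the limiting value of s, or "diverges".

3

g'(s) = 60(s - 3)(s - 2)(s + 2)(s + 4), so g'(5) = 22680.
Gradient descent moves in the -g' direction, i.e. s is decreasing.
The nearest critical point in that direction is s = 3, where g'' = 2100 > 0 (a local minimum). The iterate converges there.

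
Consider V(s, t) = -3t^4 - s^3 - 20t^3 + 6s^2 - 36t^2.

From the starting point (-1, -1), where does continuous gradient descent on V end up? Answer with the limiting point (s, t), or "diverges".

V is separable, so gradient descent decouples: s follows -∂V/∂s, t follows -∂V/∂t.
∂V/∂s = -3s(s - 4); at s=-1 this is -15, so s increases.
∂V/∂t = -12t(t + 2)(t + 3); at t=-1 this is 24, so t decreases.
s converges to its nearest critical value 0 (a local min of the s-part); t converges to -2. The iterate converges to (0, -2).

(0, -2)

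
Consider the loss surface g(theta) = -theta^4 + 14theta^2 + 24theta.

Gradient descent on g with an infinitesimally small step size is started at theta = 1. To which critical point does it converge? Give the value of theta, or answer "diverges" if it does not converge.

-1

g'(theta) = -4(theta - 3)(theta + 1)(theta + 2), so g'(1) = 48.
Gradient descent moves in the -g' direction, i.e. theta is decreasing.
The nearest critical point in that direction is theta = -1, where g'' = 16 > 0 (a local minimum). The iterate converges there.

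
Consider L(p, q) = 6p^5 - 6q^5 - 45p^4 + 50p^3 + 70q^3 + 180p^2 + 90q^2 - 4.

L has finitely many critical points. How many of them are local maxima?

L separates as a function of p plus a function of q, so ∇L=0 decouples.
∂L/∂p = 30p(p - 4)(p - 3)(p + 1) = 0 at p ∈ {-1, 0, 3, 4}; ∂L/∂q = -30q(q - 3)(q + 1)(q + 2) = 0 at q ∈ {-2, -1, 0, 3}.
The Hessian is diagonal: diag(L_pp, L_qq). Second derivatives: L_pp(-1)=-600, L_pp(0)=360, L_pp(3)=-360, L_pp(4)=600; L_qq(-2)=300, L_qq(-1)=-120, L_qq(0)=180, L_qq(3)=-1800.
Local maxima occur where both diagonal entries negative: (-1, -1), (-1, 3), (3, -1), (3, 3). Count: 4.

4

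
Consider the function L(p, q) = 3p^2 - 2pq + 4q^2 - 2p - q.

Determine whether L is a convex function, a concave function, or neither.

convex

L is quadratic, so its Hessian is the constant matrix H = [[6, -2], [-2, 8]].
det(H) = 44, tr(H) = 14.
det(H) > 0 and tr(H) > 0, so H is positive definite everywhere: convex.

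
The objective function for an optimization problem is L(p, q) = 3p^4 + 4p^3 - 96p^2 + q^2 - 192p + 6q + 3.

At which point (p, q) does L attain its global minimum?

(4, -3)

L(p,q) separates as A(p) + B(q) + 3, so its minimum is min A + min B + 3.
A'(p) = 12(p - 4)(p + 1)(p + 4) vanishes at p ∈ {-4, -1, 4}; B'(q) = 2q + 6 vanishes at q ∈ {-3}.
Local minima of A (where A''>0): A(-4)=-256, A(4)=-1280. Local minima of B: B(-3)=-9.
So the global minimum of L is A(4) + B(-3) + 3 = -1280 − 9 + 3 = -1286, attained at (4, -3).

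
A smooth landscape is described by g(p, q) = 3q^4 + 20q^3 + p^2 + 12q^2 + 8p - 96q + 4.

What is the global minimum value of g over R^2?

-73

g(p,q) separates as A(p) + B(q) + 4, so its minimum is min A + min B + 4.
A'(p) = 2p + 8 vanishes at p ∈ {-4}; B'(q) = 12(q - 1)(q + 2)(q + 4) vanishes at q ∈ {-4, -2, 1}.
Local minima of A (where A''>0): A(-4)=-16. Local minima of B: B(-4)=64, B(1)=-61.
So the global minimum of g is A(-4) + B(1) + 4 = -16 − 61 + 4 = -73, attained at (-4, 1).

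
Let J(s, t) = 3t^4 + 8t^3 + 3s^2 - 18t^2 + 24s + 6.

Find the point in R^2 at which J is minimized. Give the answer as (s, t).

(-4, -3)

J(s,t) separates as P(s) + Q(t) + 6, so its minimum is min P + min Q + 6.
P'(s) = 6s + 24 vanishes at s ∈ {-4}; Q'(t) = 12t(t - 1)(t + 3) vanishes at t ∈ {-3, 0, 1}.
Local minima of P (where P''>0): P(-4)=-48. Local minima of Q: Q(-3)=-135, Q(1)=-7.
So the global minimum of J is P(-4) + Q(-3) + 6 = -48 − 135 + 6 = -177, attained at (-4, -3).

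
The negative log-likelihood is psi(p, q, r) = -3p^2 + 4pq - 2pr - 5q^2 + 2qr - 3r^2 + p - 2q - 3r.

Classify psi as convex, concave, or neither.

psi is quadratic, so its Hessian is the constant matrix H = [[-6, 4, -2], [4, -10, 2], [-2, 2, -6]].
Leading principal minors: -6, 44, -232.
Signs alternate −, +, − ⇒ H ≺ 0 ⇒ concave.

concave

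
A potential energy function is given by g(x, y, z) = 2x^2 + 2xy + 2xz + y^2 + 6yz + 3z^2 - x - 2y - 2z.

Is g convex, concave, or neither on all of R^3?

g is quadratic, so its Hessian is the constant matrix H = [[4, 2, 2], [2, 2, 6], [2, 6, 6]].
Leading principal minors: 4, 4, -80.
Neither pattern holds ⇒ H is indefinite ⇒ neither convex nor concave.

neither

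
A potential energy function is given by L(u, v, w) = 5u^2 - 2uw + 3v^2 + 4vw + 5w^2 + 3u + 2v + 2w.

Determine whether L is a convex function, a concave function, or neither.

convex

L is quadratic, so its Hessian is the constant matrix H = [[10, 0, -2], [0, 6, 4], [-2, 4, 10]].
Leading principal minors: 10, 60, 416.
All positive ⇒ H ≻ 0 ⇒ convex.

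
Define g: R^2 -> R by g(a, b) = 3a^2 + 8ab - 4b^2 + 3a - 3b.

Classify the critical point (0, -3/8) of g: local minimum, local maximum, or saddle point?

The Hessian of g is constant: H = [[6, 8], [8, -8]].
det(H) = 6·(-8) − 8² = -112.
Since det(H) < 0, H is indefinite and the critical point is a saddle point.

saddle point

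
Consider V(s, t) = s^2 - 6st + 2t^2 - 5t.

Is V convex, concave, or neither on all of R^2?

V is quadratic, so its Hessian is the constant matrix H = [[2, -6], [-6, 4]].
det(H) = -28, tr(H) = 6.
det(H) < 0, so H is indefinite: neither convex nor concave.

neither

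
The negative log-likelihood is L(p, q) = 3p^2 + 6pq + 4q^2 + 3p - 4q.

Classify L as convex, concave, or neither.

L is quadratic, so its Hessian is the constant matrix H = [[6, 6], [6, 8]].
det(H) = 12, tr(H) = 14.
det(H) > 0 and tr(H) > 0, so H is positive definite everywhere: convex.

convex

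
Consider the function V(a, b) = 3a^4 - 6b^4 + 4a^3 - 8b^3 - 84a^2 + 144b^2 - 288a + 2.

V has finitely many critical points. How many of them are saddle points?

V separates as a function of a plus a function of b, so ∇V=0 decouples.
∂V/∂a = 12(a - 4)(a + 2)(a + 3) = 0 at a ∈ {-3, -2, 4}; ∂V/∂b = -24b(b - 3)(b + 4) = 0 at b ∈ {-4, 0, 3}.
The Hessian is diagonal: diag(V_aa, V_bb). Second derivatives: V_aa(-3)=84, V_aa(-2)=-72, V_aa(4)=504; V_bb(-4)=-672, V_bb(0)=288, V_bb(3)=-504.
Saddle points occur where the two diagonal entries have opposite signs: (-3, -4), (-3, 3), (-2, 0), (4, -4), (4, 3). Count: 5.

5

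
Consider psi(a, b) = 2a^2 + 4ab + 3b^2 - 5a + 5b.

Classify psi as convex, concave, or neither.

convex

psi is quadratic, so its Hessian is the constant matrix H = [[4, 4], [4, 6]].
det(H) = 8, tr(H) = 10.
det(H) > 0 and tr(H) > 0, so H is positive definite everywhere: convex.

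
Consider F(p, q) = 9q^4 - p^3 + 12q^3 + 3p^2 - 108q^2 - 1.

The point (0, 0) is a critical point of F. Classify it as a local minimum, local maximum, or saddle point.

The mixed partial ∂²F/∂p∂q is 0, so the Hessian at any point is diag(F_pp, F_qq) = diag(6(-p + 1), 36(3q^2 + 2q - 6)).
At (0, 0): H = diag(6, -216).
The eigenvalues have opposite signs, so H is indefinite: a saddle point.

saddle point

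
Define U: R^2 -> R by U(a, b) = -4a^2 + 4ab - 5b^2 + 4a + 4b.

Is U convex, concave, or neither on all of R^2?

U is quadratic, so its Hessian is the constant matrix H = [[-8, 4], [4, -10]].
det(H) = 64, tr(H) = -18.
det(H) > 0 and tr(H) < 0, so H is negative definite everywhere: concave.

concave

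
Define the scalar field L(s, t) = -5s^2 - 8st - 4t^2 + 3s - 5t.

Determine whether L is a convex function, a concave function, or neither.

L is quadratic, so its Hessian is the constant matrix H = [[-10, -8], [-8, -8]].
det(H) = 16, tr(H) = -18.
det(H) > 0 and tr(H) < 0, so H is negative definite everywhere: concave.

concave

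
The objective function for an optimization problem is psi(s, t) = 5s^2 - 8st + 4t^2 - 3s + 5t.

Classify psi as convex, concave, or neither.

psi is quadratic, so its Hessian is the constant matrix H = [[10, -8], [-8, 8]].
det(H) = 16, tr(H) = 18.
det(H) > 0 and tr(H) > 0, so H is positive definite everywhere: convex.

convex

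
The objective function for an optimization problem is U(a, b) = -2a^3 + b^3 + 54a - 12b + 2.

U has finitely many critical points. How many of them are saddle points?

2

U separates as a function of a plus a function of b, so ∇U=0 decouples.
∂U/∂a = -6(a - 3)(a + 3) = 0 at a ∈ {-3, 3}; ∂U/∂b = 3(b - 2)(b + 2) = 0 at b ∈ {-2, 2}.
The Hessian is diagonal: diag(U_aa, U_bb). Second derivatives: U_aa(-3)=36, U_aa(3)=-36; U_bb(-2)=-12, U_bb(2)=12.
Saddle points occur where the two diagonal entries have opposite signs: (-3, -2), (3, 2). Count: 2.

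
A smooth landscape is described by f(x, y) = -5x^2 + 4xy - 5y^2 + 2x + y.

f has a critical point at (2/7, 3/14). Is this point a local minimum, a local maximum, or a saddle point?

The Hessian of f is constant: H = [[-10, 4], [4, -10]].
det(H) = (-10)·(-10) − 4² = 84.
det(H) > 0 and tr(H) = -20 < 0, so H is negative definite and the point is a local maximum.

local maximum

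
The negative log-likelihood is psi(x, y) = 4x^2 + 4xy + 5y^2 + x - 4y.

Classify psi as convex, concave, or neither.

psi is quadratic, so its Hessian is the constant matrix H = [[8, 4], [4, 10]].
det(H) = 64, tr(H) = 18.
det(H) > 0 and tr(H) > 0, so H is positive definite everywhere: convex.

convex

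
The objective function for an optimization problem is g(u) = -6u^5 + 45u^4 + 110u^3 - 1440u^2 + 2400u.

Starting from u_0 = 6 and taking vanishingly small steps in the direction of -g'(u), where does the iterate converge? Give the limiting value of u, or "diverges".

g'(u) = -30(u - 5)(u - 4)(u - 1)(u + 4), so g'(6) = -3000.
Gradient descent moves in the -g' direction, i.e. u is increasing.
There is no critical point above u=6, and g' keeps the same sign, so the iterate runs off to +∞.

diverges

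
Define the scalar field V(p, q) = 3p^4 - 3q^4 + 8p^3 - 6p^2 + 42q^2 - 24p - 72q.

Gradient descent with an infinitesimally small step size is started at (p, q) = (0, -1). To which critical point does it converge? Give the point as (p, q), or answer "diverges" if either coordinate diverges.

(1, 1)

V is separable, so gradient descent decouples: p follows -∂V/∂p, q follows -∂V/∂q.
∂V/∂p = 12(p - 1)(p + 1)(p + 2); at p=0 this is -24, so p increases.
∂V/∂q = -12(q - 2)(q - 1)(q + 3); at q=-1 this is -144, so q increases.
p converges to its nearest critical value 1 (a local min of the p-part); q converges to 1. The iterate converges to (1, 1).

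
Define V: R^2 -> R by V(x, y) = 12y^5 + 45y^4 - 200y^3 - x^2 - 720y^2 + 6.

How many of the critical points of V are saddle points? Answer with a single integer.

V separates as a function of x plus a function of y, so ∇V=0 decouples.
∂V/∂x = -2x = 0 at x ∈ {0}; ∂V/∂y = 60y(y - 3)(y + 2)(y + 4) = 0 at y ∈ {-4, -2, 0, 3}.
The Hessian is diagonal: diag(V_xx, V_yy). Second derivatives: V_xx(0)=-2; V_yy(-4)=-3360, V_yy(-2)=1200, V_yy(0)=-1440, V_yy(3)=6300.
Saddle points occur where the two diagonal entries have opposite signs: (0, -2), (0, 3). Count: 2.

2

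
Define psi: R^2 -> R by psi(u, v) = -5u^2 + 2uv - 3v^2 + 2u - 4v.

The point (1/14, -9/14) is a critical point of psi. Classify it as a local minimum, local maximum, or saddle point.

The Hessian of psi is constant: H = [[-10, 2], [2, -6]].
det(H) = (-10)·(-6) − 2² = 56.
det(H) > 0 and tr(H) = -16 < 0, so H is negative definite and the point is a local maximum.

local maximum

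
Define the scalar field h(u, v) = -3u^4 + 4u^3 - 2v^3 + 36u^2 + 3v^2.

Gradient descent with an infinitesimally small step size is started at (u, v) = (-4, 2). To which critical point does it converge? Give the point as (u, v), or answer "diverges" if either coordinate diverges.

diverges

h is separable, so gradient descent decouples: u follows -∂h/∂u, v follows -∂h/∂v.
∂h/∂u = -12u(u - 3)(u + 2); at u=-4 this is 672, so u decreases.
∂h/∂v = -6v(v - 1); at v=2 this is -12, so v increases.
The u-coordinate has no critical point in that direction and runs off to infinity.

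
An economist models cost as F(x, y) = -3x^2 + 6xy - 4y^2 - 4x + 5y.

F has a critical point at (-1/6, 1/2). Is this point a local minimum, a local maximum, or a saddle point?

local maximum

The Hessian of F is constant: H = [[-6, 6], [6, -8]].
det(H) = (-6)·(-8) − 6² = 12.
det(H) > 0 and tr(H) = -14 < 0, so H is negative definite and the point is a local maximum.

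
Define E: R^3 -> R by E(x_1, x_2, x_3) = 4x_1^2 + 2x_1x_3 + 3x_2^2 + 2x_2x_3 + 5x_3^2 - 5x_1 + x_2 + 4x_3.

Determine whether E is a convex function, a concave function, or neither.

E is quadratic, so its Hessian is the constant matrix H = [[8, 0, 2], [0, 6, 2], [2, 2, 10]].
Leading principal minors: 8, 48, 424.
All positive ⇒ H ≻ 0 ⇒ convex.

convex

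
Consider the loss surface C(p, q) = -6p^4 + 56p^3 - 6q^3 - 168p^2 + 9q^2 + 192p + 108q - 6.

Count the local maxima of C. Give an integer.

C separates as a function of p plus a function of q, so ∇C=0 decouples.
∂C/∂p = -24(p - 4)(p - 2)(p - 1) = 0 at p ∈ {1, 2, 4}; ∂C/∂q = -18(q - 3)(q + 2) = 0 at q ∈ {-2, 3}.
The Hessian is diagonal: diag(C_pp, C_qq). Second derivatives: C_pp(1)=-72, C_pp(2)=48, C_pp(4)=-144; C_qq(-2)=90, C_qq(3)=-90.
Local maxima occur where both diagonal entries negative: (1, 3), (4, 3). Count: 2.

2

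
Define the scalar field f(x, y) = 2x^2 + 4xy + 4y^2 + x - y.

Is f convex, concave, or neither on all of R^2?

convex

f is quadratic, so its Hessian is the constant matrix H = [[4, 4], [4, 8]].
det(H) = 16, tr(H) = 12.
det(H) > 0 and tr(H) > 0, so H is positive definite everywhere: convex.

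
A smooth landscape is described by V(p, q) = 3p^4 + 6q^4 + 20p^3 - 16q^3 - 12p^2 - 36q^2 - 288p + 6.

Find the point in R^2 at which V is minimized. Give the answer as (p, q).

V(p,q) separates as A(p) + B(q) + 6, so its minimum is min A + min B + 6.
A'(p) = 12(p - 2)(p + 3)(p + 4) vanishes at p ∈ {-4, -3, 2}; B'(q) = 24q(q - 3)(q + 1) vanishes at q ∈ {-1, 0, 3}.
Local minima of A (where A''>0): A(-4)=448, A(2)=-416. Local minima of B: B(-1)=-14, B(3)=-270.
So the global minimum of V is A(2) + B(3) + 6 = -416 − 270 + 6 = -680, attained at (2, 3).

(2, 3)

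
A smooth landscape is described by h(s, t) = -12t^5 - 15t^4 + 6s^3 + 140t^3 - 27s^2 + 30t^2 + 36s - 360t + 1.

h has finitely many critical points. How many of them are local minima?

h separates as a function of s plus a function of t, so ∇h=0 decouples.
∂h/∂s = 18(s - 2)(s - 1) = 0 at s ∈ {1, 2}; ∂h/∂t = -60(t - 2)(t - 1)(t + 1)(t + 3) = 0 at t ∈ {-3, -1, 1, 2}.
The Hessian is diagonal: diag(h_ss, h_tt). Second derivatives: h_ss(1)=-18, h_ss(2)=18; h_tt(-3)=2400, h_tt(-1)=-720, h_tt(1)=480, h_tt(2)=-900.
Local minima occur where both diagonal entries positive: (2, -3), (2, 1). Count: 2.

2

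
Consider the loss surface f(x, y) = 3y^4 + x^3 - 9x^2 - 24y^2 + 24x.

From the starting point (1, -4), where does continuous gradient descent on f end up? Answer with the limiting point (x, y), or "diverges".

f is separable, so gradient descent decouples: x follows -∂f/∂x, y follows -∂f/∂y.
∂f/∂x = 3(x - 4)(x - 2); at x=1 this is 9, so x decreases.
∂f/∂y = 12y(y - 2)(y + 2); at y=-4 this is -576, so y increases.
The x-coordinate has no critical point in that direction and runs off to infinity.

diverges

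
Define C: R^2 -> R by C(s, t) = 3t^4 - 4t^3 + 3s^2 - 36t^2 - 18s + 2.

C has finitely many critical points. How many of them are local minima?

C separates as a function of s plus a function of t, so ∇C=0 decouples.
∂C/∂s = 6(s - 3) = 0 at s ∈ {3}; ∂C/∂t = 12t(t - 3)(t + 2) = 0 at t ∈ {-2, 0, 3}.
The Hessian is diagonal: diag(C_ss, C_tt). Second derivatives: C_ss(3)=6; C_tt(-2)=120, C_tt(0)=-72, C_tt(3)=180.
Local minima occur where both diagonal entries positive: (3, -2), (3, 3). Count: 2.

2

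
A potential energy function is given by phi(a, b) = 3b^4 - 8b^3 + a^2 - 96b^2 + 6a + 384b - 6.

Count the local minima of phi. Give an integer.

2

phi separates as a function of a plus a function of b, so ∇phi=0 decouples.
∂phi/∂a = 2(a + 3) = 0 at a ∈ {-3}; ∂phi/∂b = 12(b - 4)(b - 2)(b + 4) = 0 at b ∈ {-4, 2, 4}.
The Hessian is diagonal: diag(phi_aa, phi_bb). Second derivatives: phi_aa(-3)=2; phi_bb(-4)=576, phi_bb(2)=-144, phi_bb(4)=192.
Local minima occur where both diagonal entries positive: (-3, -4), (-3, 4). Count: 2.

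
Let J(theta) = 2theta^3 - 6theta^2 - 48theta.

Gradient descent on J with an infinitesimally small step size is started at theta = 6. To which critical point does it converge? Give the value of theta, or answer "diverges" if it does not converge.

4

J'(theta) = 6(theta - 4)(theta + 2), so J'(6) = 96.
Gradient descent moves in the -J' direction, i.e. theta is decreasing.
The nearest critical point in that direction is theta = 4, where J'' = 36 > 0 (a local minimum). The iterate converges there.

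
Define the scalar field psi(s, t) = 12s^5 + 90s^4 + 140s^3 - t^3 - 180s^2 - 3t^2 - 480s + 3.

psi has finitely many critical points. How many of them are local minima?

2

psi separates as a function of s plus a function of t, so ∇psi=0 decouples.
∂psi/∂s = 60(s - 1)(s + 1)(s + 2)(s + 4) = 0 at s ∈ {-4, -2, -1, 1}; ∂psi/∂t = -3t(t + 2) = 0 at t ∈ {-2, 0}.
The Hessian is diagonal: diag(psi_ss, psi_tt). Second derivatives: psi_ss(-4)=-1800, psi_ss(-2)=360, psi_ss(-1)=-360, psi_ss(1)=1800; psi_tt(-2)=6, psi_tt(0)=-6.
Local minima occur where both diagonal entries positive: (-2, -2), (1, -2). Count: 2.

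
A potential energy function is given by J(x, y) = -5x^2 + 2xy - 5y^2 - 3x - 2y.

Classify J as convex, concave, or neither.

concave

J is quadratic, so its Hessian is the constant matrix H = [[-10, 2], [2, -10]].
det(H) = 96, tr(H) = -20.
det(H) > 0 and tr(H) < 0, so H is negative definite everywhere: concave.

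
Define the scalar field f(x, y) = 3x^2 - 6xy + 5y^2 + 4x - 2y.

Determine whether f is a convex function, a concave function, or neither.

f is quadratic, so its Hessian is the constant matrix H = [[6, -6], [-6, 10]].
det(H) = 24, tr(H) = 16.
det(H) > 0 and tr(H) > 0, so H is positive definite everywhere: convex.

convex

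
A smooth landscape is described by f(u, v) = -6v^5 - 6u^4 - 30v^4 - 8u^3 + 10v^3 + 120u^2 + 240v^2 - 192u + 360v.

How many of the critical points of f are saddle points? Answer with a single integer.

f separates as a function of u plus a function of v, so ∇f=0 decouples.
∂f/∂u = -24(u - 2)(u - 1)(u + 4) = 0 at u ∈ {-4, 1, 2}; ∂f/∂v = -30(v - 2)(v + 1)(v + 2)(v + 3) = 0 at v ∈ {-3, -2, -1, 2}.
The Hessian is diagonal: diag(f_uu, f_vv). Second derivatives: f_uu(-4)=-720, f_uu(1)=120, f_uu(2)=-144; f_vv(-3)=300, f_vv(-2)=-120, f_vv(-1)=180, f_vv(2)=-1800.
Saddle points occur where the two diagonal entries have opposite signs: (-4, -3), (-4, -1), (1, -2), (1, 2), (2, -3), (2, -1). Count: 6.

6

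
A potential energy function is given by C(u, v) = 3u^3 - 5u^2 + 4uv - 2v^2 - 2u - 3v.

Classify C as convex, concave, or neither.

The term 3u^3 is cubic, so the Hessian is not constant.
∂²C/∂u² = 18u - 10, which takes both signs as u varies (negative for sufficiently negative u). A diagonal entry of the Hessian changing sign means the Hessian is neither positive- nor negative-semidefinite on all of R^2.

neither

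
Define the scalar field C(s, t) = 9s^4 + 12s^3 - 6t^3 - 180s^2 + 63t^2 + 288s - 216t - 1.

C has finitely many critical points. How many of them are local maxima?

1

C separates as a function of s plus a function of t, so ∇C=0 decouples.
∂C/∂s = 36(s - 2)(s - 1)(s + 4) = 0 at s ∈ {-4, 1, 2}; ∂C/∂t = -18(t - 4)(t - 3) = 0 at t ∈ {3, 4}.
The Hessian is diagonal: diag(C_ss, C_tt). Second derivatives: C_ss(-4)=1080, C_ss(1)=-180, C_ss(2)=216; C_tt(3)=18, C_tt(4)=-18.
Local maxima occur where both diagonal entries negative: (1, 4). Count: 1.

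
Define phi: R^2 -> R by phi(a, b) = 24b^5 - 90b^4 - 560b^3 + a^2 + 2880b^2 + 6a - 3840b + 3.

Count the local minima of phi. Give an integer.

2

phi separates as a function of a plus a function of b, so ∇phi=0 decouples.
∂phi/∂a = 2(a + 3) = 0 at a ∈ {-3}; ∂phi/∂b = 120(b - 4)(b - 2)(b - 1)(b + 4) = 0 at b ∈ {-4, 1, 2, 4}.
The Hessian is diagonal: diag(phi_aa, phi_bb). Second derivatives: phi_aa(-3)=2; phi_bb(-4)=-28800, phi_bb(1)=1800, phi_bb(2)=-1440, phi_bb(4)=5760.
Local minima occur where both diagonal entries positive: (-3, 1), (-3, 4). Count: 2.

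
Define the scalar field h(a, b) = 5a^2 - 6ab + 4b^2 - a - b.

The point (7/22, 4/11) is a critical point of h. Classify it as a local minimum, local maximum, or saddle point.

The Hessian of h is constant: H = [[10, -6], [-6, 8]].
det(H) = 10·8 − (-6)² = 44.
det(H) > 0 and tr(H) = 18 > 0, so H is positive definite and the point is a local minimum.

local minimum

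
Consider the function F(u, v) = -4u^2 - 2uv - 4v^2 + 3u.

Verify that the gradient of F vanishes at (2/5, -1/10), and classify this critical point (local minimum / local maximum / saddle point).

∇F = (-8u - 2v + 3, -2u - 8v); substituting (2/5, -1/10) gives ∇F = (0, 0), so (2/5, -1/10) is indeed a critical point.
The Hessian of F is constant: H = [[-8, -2], [-2, -8]].
det(H) = (-8)·(-8) − (-2)² = 60.
det(H) > 0 and tr(H) = -16 < 0, so H is negative definite and the point is a local maximum.

local maximum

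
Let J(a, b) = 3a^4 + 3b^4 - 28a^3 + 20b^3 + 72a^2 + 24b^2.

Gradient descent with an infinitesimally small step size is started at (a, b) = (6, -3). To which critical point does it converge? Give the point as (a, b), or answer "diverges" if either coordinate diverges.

(4, -4)

J is separable, so gradient descent decouples: a follows -∂J/∂a, b follows -∂J/∂b.
∂J/∂a = 12a(a - 4)(a - 3); at a=6 this is 432, so a decreases.
∂J/∂b = 12b(b + 1)(b + 4); at b=-3 this is 72, so b decreases.
a converges to its nearest critical value 4 (a local min of the a-part); b converges to -4. The iterate converges to (4, -4).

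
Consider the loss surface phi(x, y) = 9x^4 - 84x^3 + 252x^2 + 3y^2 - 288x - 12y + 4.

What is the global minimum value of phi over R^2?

-200

phi(x,y) separates as P(x) + Q(y) + 4, so its minimum is min P + min Q + 4.
P'(x) = 36(x - 4)(x - 2)(x - 1) vanishes at x ∈ {1, 2, 4}; Q'(y) = 6y - 12 vanishes at y ∈ {2}.
Local minima of P (where P''>0): P(1)=-111, P(4)=-192. Local minima of Q: Q(2)=-12.
So the global minimum of phi is P(4) + Q(2) + 4 = -192 − 12 + 4 = -200, attained at (4, 2).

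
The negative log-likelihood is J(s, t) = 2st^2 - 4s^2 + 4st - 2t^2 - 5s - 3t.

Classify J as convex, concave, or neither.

neither

The term 2st^2 is cubic, so the Hessian is not constant.
∂²J/∂t² = 4s - 4, which takes both signs as s varies (negative for sufficiently negative s). A diagonal entry of the Hessian changing sign means the Hessian is neither positive- nor negative-semidefinite on all of R^2.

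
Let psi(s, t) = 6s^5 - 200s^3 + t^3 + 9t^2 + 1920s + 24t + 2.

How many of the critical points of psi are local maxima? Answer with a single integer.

psi separates as a function of s plus a function of t, so ∇psi=0 decouples.
∂psi/∂s = 30(s - 4)(s - 2)(s + 2)(s + 4) = 0 at s ∈ {-4, -2, 2, 4}; ∂psi/∂t = 3(t + 2)(t + 4) = 0 at t ∈ {-4, -2}.
The Hessian is diagonal: diag(psi_ss, psi_tt). Second derivatives: psi_ss(-4)=-2880, psi_ss(-2)=1440, psi_ss(2)=-1440, psi_ss(4)=2880; psi_tt(-4)=-6, psi_tt(-2)=6.
Local maxima occur where both diagonal entries negative: (-4, -4), (2, -4). Count: 2.

2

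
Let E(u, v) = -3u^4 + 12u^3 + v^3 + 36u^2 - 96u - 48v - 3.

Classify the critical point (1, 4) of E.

The mixed partial ∂²E/∂u∂v is 0, so the Hessian at any point is diag(E_uu, E_vv) = diag(36(-u^2 + 2u + 2), 6v).
At (1, 4): H = diag(108, 24).
Both eigenvalues are positive, so H is positive definite: a local minimum.

local minimum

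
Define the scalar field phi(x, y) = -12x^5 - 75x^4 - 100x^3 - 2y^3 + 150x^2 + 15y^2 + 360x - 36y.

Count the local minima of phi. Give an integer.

2

phi separates as a function of x plus a function of y, so ∇phi=0 decouples.
∂phi/∂x = -60(x - 1)(x + 1)(x + 2)(x + 3) = 0 at x ∈ {-3, -2, -1, 1}; ∂phi/∂y = -6(y - 3)(y - 2) = 0 at y ∈ {2, 3}.
The Hessian is diagonal: diag(phi_xx, phi_yy). Second derivatives: phi_xx(-3)=480, phi_xx(-2)=-180, phi_xx(-1)=240, phi_xx(1)=-1440; phi_yy(2)=6, phi_yy(3)=-6.
Local minima occur where both diagonal entries positive: (-3, 2), (-1, 2). Count: 2.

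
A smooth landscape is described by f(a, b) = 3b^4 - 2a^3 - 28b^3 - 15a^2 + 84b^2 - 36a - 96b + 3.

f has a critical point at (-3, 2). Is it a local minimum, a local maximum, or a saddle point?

The mixed partial ∂²f/∂a∂b is 0, so the Hessian at any point is diag(f_aa, f_bb) = diag(-6(2a + 5), 12(3b^2 - 14b + 14)).
At (-3, 2): H = diag(6, -24).
The eigenvalues have opposite signs, so H is indefinite: a saddle point.

saddle point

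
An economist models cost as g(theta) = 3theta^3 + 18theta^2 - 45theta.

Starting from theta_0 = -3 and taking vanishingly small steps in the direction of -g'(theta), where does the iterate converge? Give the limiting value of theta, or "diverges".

g'(theta) = 9(theta - 1)(theta + 5), so g'(-3) = -72.
Gradient descent moves in the -g' direction, i.e. theta is increasing.
The nearest critical point in that direction is theta = 1, where g'' = 54 > 0 (a local minimum). The iterate converges there.

1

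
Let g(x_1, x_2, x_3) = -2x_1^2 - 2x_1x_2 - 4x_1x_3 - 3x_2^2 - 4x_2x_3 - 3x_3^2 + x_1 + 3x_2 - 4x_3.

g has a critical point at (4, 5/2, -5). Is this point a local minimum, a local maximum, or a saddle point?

The Hessian is constant: H = [[-4, -2, -4], [-2, -6, -4], [-4, -4, -6]].
Leading principal minors: Δ₁ = -4, Δ₂ = 20, Δ₃ = -24.
The minors alternate sign starting negative (−, +, −), so H is negative definite: a local maximum.

local maximum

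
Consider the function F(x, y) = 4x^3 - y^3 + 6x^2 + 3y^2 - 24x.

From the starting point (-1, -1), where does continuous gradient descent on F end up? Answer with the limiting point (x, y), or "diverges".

F is separable, so gradient descent decouples: x follows -∂F/∂x, y follows -∂F/∂y.
∂F/∂x = 12(x - 1)(x + 2); at x=-1 this is -24, so x increases.
∂F/∂y = -3y(y - 2); at y=-1 this is -9, so y increases.
x converges to its nearest critical value 1 (a local min of the x-part); y converges to 0. The iterate converges to (1, 0).

(1, 0)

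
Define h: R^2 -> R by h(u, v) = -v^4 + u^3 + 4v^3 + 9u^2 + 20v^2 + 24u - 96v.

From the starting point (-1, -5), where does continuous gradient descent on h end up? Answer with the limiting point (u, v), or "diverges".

h is separable, so gradient descent decouples: u follows -∂h/∂u, v follows -∂h/∂v.
∂h/∂u = 3(u + 2)(u + 4); at u=-1 this is 9, so u decreases.
∂h/∂v = -4(v - 4)(v - 2)(v + 3); at v=-5 this is 504, so v decreases.
The v-coordinate has no critical point in that direction and runs off to infinity.

diverges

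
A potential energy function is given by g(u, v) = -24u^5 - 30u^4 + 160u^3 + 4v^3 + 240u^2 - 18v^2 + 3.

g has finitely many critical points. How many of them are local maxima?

g separates as a function of u plus a function of v, so ∇g=0 decouples.
∂g/∂u = -120u(u - 2)(u + 1)(u + 2) = 0 at u ∈ {-2, -1, 0, 2}; ∂g/∂v = 12v(v - 3) = 0 at v ∈ {0, 3}.
The Hessian is diagonal: diag(g_uu, g_vv). Second derivatives: g_uu(-2)=960, g_uu(-1)=-360, g_uu(0)=480, g_uu(2)=-2880; g_vv(0)=-36, g_vv(3)=36.
Local maxima occur where both diagonal entries negative: (-1, 0), (2, 0). Count: 2.

2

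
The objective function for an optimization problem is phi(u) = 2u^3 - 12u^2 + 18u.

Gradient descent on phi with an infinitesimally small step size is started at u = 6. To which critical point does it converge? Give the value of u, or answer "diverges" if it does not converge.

phi'(u) = 6(u - 3)(u - 1), so phi'(6) = 90.
Gradient descent moves in the -phi' direction, i.e. u is decreasing.
The nearest critical point in that direction is u = 3, where phi'' = 12 > 0 (a local minimum). The iterate converges there.

3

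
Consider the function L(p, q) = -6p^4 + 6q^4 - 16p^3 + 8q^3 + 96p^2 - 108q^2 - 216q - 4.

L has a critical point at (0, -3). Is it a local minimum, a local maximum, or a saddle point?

local minimum

The mixed partial ∂²L/∂p∂q is 0, so the Hessian at any point is diag(L_pp, L_qq) = diag(24(-3p^2 - 4p + 8), 24(3q^2 + 2q - 9)).
At (0, -3): H = diag(192, 288).
Both eigenvalues are positive, so H is positive definite: a local minimum.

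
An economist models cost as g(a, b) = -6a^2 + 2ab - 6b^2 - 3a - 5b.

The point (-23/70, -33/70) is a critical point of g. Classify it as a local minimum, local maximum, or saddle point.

The Hessian of g is constant: H = [[-12, 2], [2, -12]].
det(H) = (-12)·(-12) − 2² = 140.
det(H) > 0 and tr(H) = -24 < 0, so H is negative definite and the point is a local maximum.

local maximum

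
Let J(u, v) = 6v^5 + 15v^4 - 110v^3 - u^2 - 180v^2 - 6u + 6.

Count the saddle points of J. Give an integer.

J separates as a function of u plus a function of v, so ∇J=0 decouples.
∂J/∂u = -2(u + 3) = 0 at u ∈ {-3}; ∂J/∂v = 30v(v - 3)(v + 1)(v + 4) = 0 at v ∈ {-4, -1, 0, 3}.
The Hessian is diagonal: diag(J_uu, J_vv). Second derivatives: J_uu(-3)=-2; J_vv(-4)=-2520, J_vv(-1)=360, J_vv(0)=-360, J_vv(3)=2520.
Saddle points occur where the two diagonal entries have opposite signs: (-3, -1), (-3, 3). Count: 2.

2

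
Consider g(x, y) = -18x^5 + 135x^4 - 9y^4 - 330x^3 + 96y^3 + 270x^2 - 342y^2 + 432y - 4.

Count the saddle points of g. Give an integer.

6

g separates as a function of x plus a function of y, so ∇g=0 decouples.
∂g/∂x = -90x(x - 3)(x - 2)(x - 1) = 0 at x ∈ {0, 1, 2, 3}; ∂g/∂y = -36(y - 4)(y - 3)(y - 1) = 0 at y ∈ {1, 3, 4}.
The Hessian is diagonal: diag(g_xx, g_yy). Second derivatives: g_xx(0)=540, g_xx(1)=-180, g_xx(2)=180, g_xx(3)=-540; g_yy(1)=-216, g_yy(3)=72, g_yy(4)=-108.
Saddle points occur where the two diagonal entries have opposite signs: (0, 1), (0, 4), (1, 3), (2, 1), (2, 4), (3, 3). Count: 6.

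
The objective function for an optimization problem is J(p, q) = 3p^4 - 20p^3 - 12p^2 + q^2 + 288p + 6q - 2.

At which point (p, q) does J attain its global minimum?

J(p,q) separates as A(p) + B(q) − 2, so its minimum is min A + min B − 2.
A'(p) = 12(p - 4)(p - 3)(p + 2) vanishes at p ∈ {-2, 3, 4}; B'(q) = 2q + 6 vanishes at q ∈ {-3}.
Local minima of A (where A''>0): A(-2)=-416, A(4)=448. Local minima of B: B(-3)=-9.
So the global minimum of J is A(-2) + B(-3) − 2 = -416 − 9 − 2 = -427, attained at (-2, -3).

(-2, -3)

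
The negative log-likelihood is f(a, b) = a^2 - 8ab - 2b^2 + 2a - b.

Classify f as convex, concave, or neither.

f is quadratic, so its Hessian is the constant matrix H = [[2, -8], [-8, -4]].
det(H) = -72, tr(H) = -2.
det(H) < 0, so H is indefinite: neither convex nor concave.

neither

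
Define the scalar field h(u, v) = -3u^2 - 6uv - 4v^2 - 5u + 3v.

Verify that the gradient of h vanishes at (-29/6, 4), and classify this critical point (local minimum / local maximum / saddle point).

local maximum

∇h = (-6u - 6v - 5, -6u - 8v + 3); substituting (-29/6, 4) gives ∇h = (0, 0), so (-29/6, 4) is indeed a critical point.
The Hessian of h is constant: H = [[-6, -6], [-6, -8]].
det(H) = (-6)·(-8) − (-6)² = 12.
det(H) > 0 and tr(H) = -14 < 0, so H is negative definite and the point is a local maximum.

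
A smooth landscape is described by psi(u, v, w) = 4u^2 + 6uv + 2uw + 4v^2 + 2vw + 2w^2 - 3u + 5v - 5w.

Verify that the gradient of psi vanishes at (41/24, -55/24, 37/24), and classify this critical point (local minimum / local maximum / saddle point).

∇psi = (8u + 6v + 2w - 3, 6u + 8v + 2w + 5, 2u + 2v + 4w - 5); substituting (41/24, -55/24, 37/24) gives ∇psi = (0, 0, 0), so (41/24, -55/24, 37/24) is indeed a critical point.
The Hessian is constant: H = [[8, 6, 2], [6, 8, 2], [2, 2, 4]].
Leading principal minors: Δ₁ = 8, Δ₂ = 28, Δ₃ = 96.
All leading minors are positive, so H is positive definite: a local minimum.

local minimum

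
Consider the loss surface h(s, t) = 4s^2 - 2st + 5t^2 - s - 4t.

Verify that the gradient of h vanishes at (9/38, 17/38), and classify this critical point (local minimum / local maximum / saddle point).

local minimum

∇h = (8s - 2t - 1, -2s + 10t - 4); substituting (9/38, 17/38) gives ∇h = (0, 0), so (9/38, 17/38) is indeed a critical point.
The Hessian of h is constant: H = [[8, -2], [-2, 10]].
det(H) = 8·10 − (-2)² = 76.
det(H) > 0 and tr(H) = 18 > 0, so H is positive definite and the point is a local minimum.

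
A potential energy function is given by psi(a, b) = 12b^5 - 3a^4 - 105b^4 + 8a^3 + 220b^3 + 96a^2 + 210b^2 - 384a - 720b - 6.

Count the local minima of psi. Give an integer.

psi separates as a function of a plus a function of b, so ∇psi=0 decouples.
∂psi/∂a = -12(a - 4)(a - 2)(a + 4) = 0 at a ∈ {-4, 2, 4}; ∂psi/∂b = 60(b - 4)(b - 3)(b - 1)(b + 1) = 0 at b ∈ {-1, 1, 3, 4}.
The Hessian is diagonal: diag(psi_aa, psi_bb). Second derivatives: psi_aa(-4)=-576, psi_aa(2)=144, psi_aa(4)=-192; psi_bb(-1)=-2400, psi_bb(1)=720, psi_bb(3)=-480, psi_bb(4)=900.
Local minima occur where both diagonal entries positive: (2, 1), (2, 4). Count: 2.

2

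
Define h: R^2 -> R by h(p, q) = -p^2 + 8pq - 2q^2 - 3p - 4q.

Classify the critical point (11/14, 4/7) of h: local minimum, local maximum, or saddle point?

saddle point

The Hessian of h is constant: H = [[-2, 8], [8, -4]].
det(H) = (-2)·(-4) − 8² = -56.
Since det(H) < 0, H is indefinite and the critical point is a saddle point.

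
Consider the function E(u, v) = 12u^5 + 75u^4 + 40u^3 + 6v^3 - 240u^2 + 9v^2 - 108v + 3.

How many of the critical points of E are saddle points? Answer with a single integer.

4

E separates as a function of u plus a function of v, so ∇E=0 decouples.
∂E/∂u = 60u(u - 1)(u + 2)(u + 4) = 0 at u ∈ {-4, -2, 0, 1}; ∂E/∂v = 18(v - 2)(v + 3) = 0 at v ∈ {-3, 2}.
The Hessian is diagonal: diag(E_uu, E_vv). Second derivatives: E_uu(-4)=-2400, E_uu(-2)=720, E_uu(0)=-480, E_uu(1)=900; E_vv(-3)=-90, E_vv(2)=90.
Saddle points occur where the two diagonal entries have opposite signs: (-4, 2), (-2, -3), (0, 2), (1, -3). Count: 4.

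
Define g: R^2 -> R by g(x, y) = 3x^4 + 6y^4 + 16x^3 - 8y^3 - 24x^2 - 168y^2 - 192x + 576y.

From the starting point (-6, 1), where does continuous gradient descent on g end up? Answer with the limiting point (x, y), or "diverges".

(-4, -4)

g is separable, so gradient descent decouples: x follows -∂g/∂x, y follows -∂g/∂y.
∂g/∂x = 12(x - 2)(x + 2)(x + 4); at x=-6 this is -768, so x increases.
∂g/∂y = 24(y - 3)(y - 2)(y + 4); at y=1 this is 240, so y decreases.
x converges to its nearest critical value -4 (a local min of the x-part); y converges to -4. The iterate converges to (-4, -4).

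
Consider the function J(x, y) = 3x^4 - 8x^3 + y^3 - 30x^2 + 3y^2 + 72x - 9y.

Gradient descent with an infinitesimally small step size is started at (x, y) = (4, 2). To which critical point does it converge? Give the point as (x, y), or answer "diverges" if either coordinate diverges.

J is separable, so gradient descent decouples: x follows -∂J/∂x, y follows -∂J/∂y.
∂J/∂x = 12(x - 3)(x - 1)(x + 2); at x=4 this is 216, so x decreases.
∂J/∂y = 3(y - 1)(y + 3); at y=2 this is 15, so y decreases.
x converges to its nearest critical value 3 (a local min of the x-part); y converges to 1. The iterate converges to (3, 1).

(3, 1)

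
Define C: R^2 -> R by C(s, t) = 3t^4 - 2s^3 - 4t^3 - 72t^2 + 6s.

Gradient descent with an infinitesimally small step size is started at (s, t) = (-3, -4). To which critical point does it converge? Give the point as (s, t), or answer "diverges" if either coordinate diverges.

C is separable, so gradient descent decouples: s follows -∂C/∂s, t follows -∂C/∂t.
∂C/∂s = -6(s - 1)(s + 1); at s=-3 this is -48, so s increases.
∂C/∂t = 12t(t - 4)(t + 3); at t=-4 this is -384, so t increases.
s converges to its nearest critical value -1 (a local min of the s-part); t converges to -3. The iterate converges to (-1, -3).

(-1, -3)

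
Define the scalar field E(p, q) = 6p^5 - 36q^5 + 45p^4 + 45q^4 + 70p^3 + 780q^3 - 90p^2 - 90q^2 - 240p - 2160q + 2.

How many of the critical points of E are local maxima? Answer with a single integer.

E separates as a function of p plus a function of q, so ∇E=0 decouples.
∂E/∂p = 30(p - 1)(p + 1)(p + 2)(p + 4) = 0 at p ∈ {-4, -2, -1, 1}; ∂E/∂q = -180(q - 4)(q - 1)(q + 1)(q + 3) = 0 at q ∈ {-3, -1, 1, 4}.
The Hessian is diagonal: diag(E_pp, E_qq). Second derivatives: E_pp(-4)=-900, E_pp(-2)=180, E_pp(-1)=-180, E_pp(1)=900; E_qq(-3)=10080, E_qq(-1)=-3600, E_qq(1)=4320, E_qq(4)=-18900.
Local maxima occur where both diagonal entries negative: (-4, -1), (-4, 4), (-1, -1), (-1, 4). Count: 4.

4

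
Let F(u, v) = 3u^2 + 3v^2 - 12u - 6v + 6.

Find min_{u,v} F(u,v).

-9

F(u,v) separates as P(u) + Q(v) + 6, so its minimum is min P + min Q + 6.
P'(u) = 6u - 12 vanishes at u ∈ {2}; Q'(v) = 6v - 6 vanishes at v ∈ {1}.
Local minima of P (where P''>0): P(2)=-12. Local minima of Q: Q(1)=-3.
So the global minimum of F is P(2) + Q(1) + 6 = -12 − 3 + 6 = -9, attained at (2, 1).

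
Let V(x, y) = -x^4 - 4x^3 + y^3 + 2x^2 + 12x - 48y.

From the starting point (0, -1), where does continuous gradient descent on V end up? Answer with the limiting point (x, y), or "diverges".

(-1, 4)

V is separable, so gradient descent decouples: x follows -∂V/∂x, y follows -∂V/∂y.
∂V/∂x = -4(x - 1)(x + 1)(x + 3); at x=0 this is 12, so x decreases.
∂V/∂y = 3(y - 4)(y + 4); at y=-1 this is -45, so y increases.
x converges to its nearest critical value -1 (a local min of the x-part); y converges to 4. The iterate converges to (-1, 4).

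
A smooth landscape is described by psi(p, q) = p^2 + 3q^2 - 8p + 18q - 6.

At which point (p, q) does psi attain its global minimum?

psi(p,q) separates as A(p) + B(q) − 6, so its minimum is min A + min B − 6.
A'(p) = 2p - 8 vanishes at p ∈ {4}; B'(q) = 6q + 18 vanishes at q ∈ {-3}.
Local minima of A (where A''>0): A(4)=-16. Local minima of B: B(-3)=-27.
So the global minimum of psi is A(4) + B(-3) − 6 = -16 − 27 − 6 = -49, attained at (4, -3).

(4, -3)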